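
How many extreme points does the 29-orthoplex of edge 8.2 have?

The vertices are ±e_1, ..., ±e_29, so there are 2·29 = 58.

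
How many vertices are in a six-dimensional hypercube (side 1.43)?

Number of 0-faces = C(6,0) · 2^(6-0) = 1 · 64 = 64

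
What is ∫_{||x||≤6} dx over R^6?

V_6(6) = π^(6/2) · (6)^6 / Γ(6/2 + 1) = 7776·π^3 ≈ 241105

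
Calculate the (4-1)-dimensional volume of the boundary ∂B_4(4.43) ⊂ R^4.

The surface area of an n-ball is 2π^(n/2) r^(n-1) / Γ(n/2). For n=4, r=4.43: 1716.09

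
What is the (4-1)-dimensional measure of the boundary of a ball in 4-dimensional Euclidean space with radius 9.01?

|∂B_4(9.01)| ≈ 14437.9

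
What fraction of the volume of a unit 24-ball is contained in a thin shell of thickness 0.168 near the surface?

V(inner)/V(outer) = ((1-0.168)/1)^24 ≈ 0.0121, so the shell fraction is 0.987895.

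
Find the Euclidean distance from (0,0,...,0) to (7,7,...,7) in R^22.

d = √(7² + 7² + ... + 7²) [22 terms] = √(22·7²) = 7√22 ≈ 32.8329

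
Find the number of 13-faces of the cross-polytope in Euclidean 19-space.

Number of 13-faces = 2^(13+1) · C(19,13+1) = 16384 · 11628 = 190513152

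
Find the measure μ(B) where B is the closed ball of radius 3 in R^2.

V = 9·π ≈ 28.2743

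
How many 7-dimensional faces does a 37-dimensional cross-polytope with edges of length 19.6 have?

Each 7-face is the convex hull of 8 vertices, one chosen as ±e_i from each of 8 distinct axes: 2^8·C(37,8) = 9883653120.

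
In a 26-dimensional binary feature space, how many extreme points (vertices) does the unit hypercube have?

Number of vertices = 2^26 = 67108864.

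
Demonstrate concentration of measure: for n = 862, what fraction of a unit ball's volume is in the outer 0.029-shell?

1 - (1-0.029)^862 ≈ 1 - 9.616e-12 ≈ (100 - 9.62e-10)%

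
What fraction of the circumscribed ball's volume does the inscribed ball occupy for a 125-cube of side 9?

V_in/V_out = n^(-n/2) = 125^(-125/2) ≈ 8.77252e-132.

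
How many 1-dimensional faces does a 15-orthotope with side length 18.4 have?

Choose 1 of 15 axes to span the face (C(15,1) = 15 ways), then fix each of the remaining 14 coordinates at one of its two extreme values (2^14 = 16384 ways): 15·16384 = 245760.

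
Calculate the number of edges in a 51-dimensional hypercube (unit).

The 51-cube has n·2^(n-1) = 51·2^50 = 51·1125899906842624 = 57420895248973824 edges.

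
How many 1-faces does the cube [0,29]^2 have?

Number of 1-faces = C(2,1)·2^(2-1) = 2·2 = 4.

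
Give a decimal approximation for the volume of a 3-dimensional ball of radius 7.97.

V_3(7.97) = π^(3/2) · (7.97)^3 / Γ(3/2 + 1) ≈ 2120.62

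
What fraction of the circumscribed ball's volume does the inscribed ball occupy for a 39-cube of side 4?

Volume scales as r^n, and r_in/r_out = 1/√39, giving (1/√39)^39 ≈ 9.42411e-32.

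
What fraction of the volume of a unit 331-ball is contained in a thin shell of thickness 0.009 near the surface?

1 - (1-0.009)^331 ≈ 0.949837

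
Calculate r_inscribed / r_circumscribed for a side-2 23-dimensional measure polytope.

r_in / r_out = (2/2) / (2√23/2) = 1/√23 ≈ 0.208514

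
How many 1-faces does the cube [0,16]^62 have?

An n-cube has n·2^(n-1) edges. With n = 62: 62·2305843009213693952 = 142962266571249025024.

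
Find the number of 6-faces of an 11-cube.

An n-cube has C(n,k)·2^(n-k) k-faces. Here C(11,6)·2^5 = 462·32 = 14784.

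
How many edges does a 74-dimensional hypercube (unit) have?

Each of the 2^74 = 18889465931478580854784 vertices has degree 74; total edges = 74·2^74/2 = 698910239464707491627008.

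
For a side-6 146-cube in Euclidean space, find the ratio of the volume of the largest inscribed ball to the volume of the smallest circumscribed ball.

V_in/V_out = n^(-n/2) = 146^(-146/2) ≈ 1.00517e-158.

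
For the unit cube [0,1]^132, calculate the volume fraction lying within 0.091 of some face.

1 - (1 - 2·0.091)^132 = 1 - 0.818^132 ≈ 1 - 3.044e-12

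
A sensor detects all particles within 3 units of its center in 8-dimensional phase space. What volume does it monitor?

V_8(3) = π^(8/2) · (3)^8 / Γ(8/2 + 1) = 2187·π^4/8 ≈ 26629.2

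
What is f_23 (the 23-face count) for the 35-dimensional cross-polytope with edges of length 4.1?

Number of 23-faces = 2^(23+1) · C(35,23+1) = 16777216 · 417225900 = 6999889045094400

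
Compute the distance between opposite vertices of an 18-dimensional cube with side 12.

Diagonal = √18 · 12 ≈ 50.9117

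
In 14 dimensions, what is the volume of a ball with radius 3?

V_14(3) = π^(14/2) · (3)^14 / Γ(14/2 + 1) = 531441·π^7/560 ≈ 2.86626e+06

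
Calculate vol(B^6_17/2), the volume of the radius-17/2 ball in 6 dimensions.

Volume = π^{6/2}·(17/2)^6/Γ(4) = 24137569·π^3/384 ≈ 1.949e+06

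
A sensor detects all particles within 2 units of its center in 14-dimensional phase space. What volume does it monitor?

Volume = π^{14/2}·(2)^14/Γ(8) = 1024·π^7/315 ≈ 9818.35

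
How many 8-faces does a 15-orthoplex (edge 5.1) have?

Each 8-face is the convex hull of 9 vertices, one chosen as ±e_i from each of 9 distinct axes: 2^9·C(15,9) = 2562560.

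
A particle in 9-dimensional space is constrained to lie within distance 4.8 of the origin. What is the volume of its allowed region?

Volume = π^{9/2}·(4.8)^9/Γ(11/2) ≈ 4.46158e+06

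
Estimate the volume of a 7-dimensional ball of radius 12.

V_7(12) = π^(7/2) · (12)^7 / Γ(7/2 + 1) = 191102976·π^3/35 ≈ 1.69297e+08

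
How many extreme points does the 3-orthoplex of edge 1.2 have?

Number of vertices = 2n = 6.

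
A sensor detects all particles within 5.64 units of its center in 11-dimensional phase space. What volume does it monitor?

V_11(5.64) = π^(11/2) · (5.64)^11 / Γ(11/2 + 1) ≈ 3.46079e+08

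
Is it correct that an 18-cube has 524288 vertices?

False. The 18-cube has 2^18 = 262144 vertices.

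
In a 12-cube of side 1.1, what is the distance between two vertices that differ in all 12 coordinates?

d = √(1.1² + 1.1² + ... + 1.1²) [12 terms] = √(12·1.1²) = 1.1√12 ≈ 3.81051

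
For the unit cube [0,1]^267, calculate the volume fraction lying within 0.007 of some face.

Shell fraction = 1 - (1-0.014)^267 ≈ 0.976819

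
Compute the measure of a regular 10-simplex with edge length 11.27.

V = (11.27^10 / 10!) · √((10+1) / 2^10) ≈ 944.11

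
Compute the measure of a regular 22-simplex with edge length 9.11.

V_22 = √(23) · 9.11^22 / (22! · 2^(22/2)) ≈ 0.00268023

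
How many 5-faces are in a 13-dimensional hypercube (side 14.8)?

f_5(13-cube) = (13 choose 5) · 2^8 = 329472.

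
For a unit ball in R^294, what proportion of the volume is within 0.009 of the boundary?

Shell fraction = 1 - (1-0.009)^294 ≈ 0.92991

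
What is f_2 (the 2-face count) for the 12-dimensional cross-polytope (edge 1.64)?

Number of 2-faces = 2^(2+1) · C(12,2+1) = 8 · 220 = 1760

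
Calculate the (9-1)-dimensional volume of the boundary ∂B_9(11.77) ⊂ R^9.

S = n·V_n(r)/r = 9·V_9(11.77)/11.77 (volume-to-surface relation), giving 1.09338e+10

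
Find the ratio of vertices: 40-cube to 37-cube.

The 40-cube has 2^40 = 1099511627776 vertices. The 37-cube has 2^37 = 137438953472 vertices. Ratio: 1099511627776/137438953472 = 8.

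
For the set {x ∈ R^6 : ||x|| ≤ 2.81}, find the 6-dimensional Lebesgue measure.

Volume = π^{6/2}·(2.81)^6/Γ(4) ≈ 2544.11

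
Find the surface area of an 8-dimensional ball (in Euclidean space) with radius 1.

|∂B_8(1)| = π^4/3 ≈ 32.4697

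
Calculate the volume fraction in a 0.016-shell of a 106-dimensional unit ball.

1 - (1-0.016)^106 ≈ 0.819083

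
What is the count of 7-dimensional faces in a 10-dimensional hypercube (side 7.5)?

f_7(10-cube) = (10 choose 7) · 2^3 = 960.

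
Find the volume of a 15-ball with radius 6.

Volume = π^{15/2}·(6)^15/Γ(17/2) = 1486016741376·π^7/25025 ≈ 1.79349e+11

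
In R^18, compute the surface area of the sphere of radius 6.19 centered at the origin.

S_18(6.19) = 2·π^(18/2)·(6.19)^17 / Γ(18/2) ≈ 4.25206e+13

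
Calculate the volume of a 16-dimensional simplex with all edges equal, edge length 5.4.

V_16 = √(17) · 5.4^16 / (16! · 2^(16/2)) ≈ 0.000402407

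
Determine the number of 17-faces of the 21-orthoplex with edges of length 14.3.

An n-cross-polytope has 2^(k+1)·C(n,k+1) k-faces. Here 2^18·C(21,18) = 262144·1330 = 348651520.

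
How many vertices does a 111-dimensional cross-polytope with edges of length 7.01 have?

The 111-dimensional cross-polytope has 2n = 2·111 = 222 vertices.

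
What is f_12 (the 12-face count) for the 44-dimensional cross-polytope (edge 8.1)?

Each 12-face is the convex hull of 13 vertices, one chosen as ±e_i from each of 13 distinct axes: 2^13·C(44,13) = 425291992530944.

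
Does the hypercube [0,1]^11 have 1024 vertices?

False. The 11-cube has 2^11 = 2048 vertices.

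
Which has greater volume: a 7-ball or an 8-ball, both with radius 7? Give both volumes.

V_7(7) ≈ 3.89105e+06. V_8(7) ≈ 2.33977e+07. The 8-ball is larger.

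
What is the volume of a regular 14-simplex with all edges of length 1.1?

V = (1.1^14 / 14!) · √((14+1) / 2^14) ≈ 1.31803e-12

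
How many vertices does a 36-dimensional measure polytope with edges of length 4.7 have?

Each vertex is a binary string of length 36, so there are 2^36 = 68719476736.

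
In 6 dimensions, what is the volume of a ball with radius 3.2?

Volume = π^{6/2}·(3.2)^6/Γ(4) ≈ 5548.79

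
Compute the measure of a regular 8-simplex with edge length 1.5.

For a regular n-simplex with edge a, V = (a^n / n!)·√((n+1)/2^n). With a=1.5, n=8: V ≈ 0.000119182.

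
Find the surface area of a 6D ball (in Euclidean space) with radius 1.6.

S = n·V_n(r)/r = 6·V_6(1.6)/1.6 (volume-to-surface relation), giving 325.124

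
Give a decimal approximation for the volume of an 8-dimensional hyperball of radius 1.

V_8(1) = π^(8/2) · (1)^8 / Γ(8/2 + 1) = π^4/24 ≈ 4.05871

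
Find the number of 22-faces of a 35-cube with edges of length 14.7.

Choose 22 of 35 axes to span the face (C(35,22) = 1476337800 ways), then fix each of the remaining 13 coordinates at one of its two extreme values (2^13 = 8192 ways): 1476337800·8192 = 12094159257600.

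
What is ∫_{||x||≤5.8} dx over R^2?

V_2(5.8) = π^(2/2) · (5.8)^2 / Γ(2/2 + 1) ≈ 105.683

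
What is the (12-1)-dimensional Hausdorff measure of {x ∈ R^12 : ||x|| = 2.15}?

The surface area of an n-ball is 2π^(n/2) r^(n-1) / Γ(n/2). For n=12, r=2.15: 72706.1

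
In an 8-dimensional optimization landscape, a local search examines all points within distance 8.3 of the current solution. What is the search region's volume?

Volume = π^{8/2}·(8.3)^8/Γ(5) ≈ 9.14141e+07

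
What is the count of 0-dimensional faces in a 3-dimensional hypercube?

Number of 0-faces = C(3,0) · 2^(3-0) = 1 · 8 = 8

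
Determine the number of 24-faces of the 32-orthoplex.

An n-cross-polytope has 2^(k+1)·C(n,k+1) k-faces. Here 2^25·C(32,25) = 33554432·3365856 = 112939386273792.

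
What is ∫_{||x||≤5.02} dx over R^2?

The n-ball volume is π^(n/2)·r^n/Γ(n/2+1). With n=2, r=5.02: V ≈ 79.1694.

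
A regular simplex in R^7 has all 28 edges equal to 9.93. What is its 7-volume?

V_7 = √(8) · 9.93^7 / (7! · 2^(7/2)) ≈ 472.231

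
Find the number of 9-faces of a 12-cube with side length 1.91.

f_9(12-cube) = (12 choose 9) · 2^3 = 1760.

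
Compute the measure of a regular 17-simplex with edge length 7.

V = (7^17 / 17!) · √((17+1) / 2^17) ≈ 0.00766442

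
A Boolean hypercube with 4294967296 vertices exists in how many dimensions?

Since 2^n = 4294967296, we have n = 32.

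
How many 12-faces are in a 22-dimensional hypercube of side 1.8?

f_12(22-cube) = (22 choose 12) · 2^10 = 662165504.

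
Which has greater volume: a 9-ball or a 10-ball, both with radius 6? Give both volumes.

V_9(6) ≈ 3.32414e+07. V_10(6) ≈ 1.54199e+08. The 10-ball is larger.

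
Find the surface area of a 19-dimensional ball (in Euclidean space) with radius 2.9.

The surface area of an n-ball is 2π^(n/2) r^(n-1) / Γ(n/2). For n=19, r=2.9: 1.86425e+08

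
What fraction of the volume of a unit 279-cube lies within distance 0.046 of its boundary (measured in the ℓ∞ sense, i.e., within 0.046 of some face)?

1 - (1 - 2·0.046)^279 = 1 - 0.908^279 ≈ 1 - 2.023e-12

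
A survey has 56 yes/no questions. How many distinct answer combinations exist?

Number of vertices = 2^56 = 72057594037927936.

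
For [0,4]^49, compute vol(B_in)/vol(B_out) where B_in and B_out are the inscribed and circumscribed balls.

V_in/V_out = n^(-n/2) = 49^(-49/2) ≈ 3.89221e-42.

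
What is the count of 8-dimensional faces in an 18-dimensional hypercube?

f_8(18-cube) = (18 choose 8) · 2^10 = 44808192.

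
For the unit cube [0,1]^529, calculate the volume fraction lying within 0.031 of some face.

Shell fraction = 1 - (1-0.062)^529 ≈ 1 - 1.974e-15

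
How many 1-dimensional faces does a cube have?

Choose 1 of 3 axes to span the face (C(3,1) = 3 ways), then fix each of the remaining 2 coordinates at one of its two extreme values (2^2 = 4 ways): 3·4 = 12.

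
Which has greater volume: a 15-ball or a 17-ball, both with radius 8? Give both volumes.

V_15(8) ≈ 1.34208e+13. V_17(8) ≈ 3.17461e+14. The 17-ball is larger.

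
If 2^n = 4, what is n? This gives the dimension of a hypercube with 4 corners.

Since 2^n = 4, we have n = 2.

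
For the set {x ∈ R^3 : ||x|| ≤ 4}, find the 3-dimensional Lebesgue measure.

V = 256·π/3 ≈ 268.083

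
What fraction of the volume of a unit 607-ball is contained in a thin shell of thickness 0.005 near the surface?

1 - (1-0.005)^607 ≈ 0.95229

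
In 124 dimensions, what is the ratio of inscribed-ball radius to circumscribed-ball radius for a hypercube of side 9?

For an n-cube of any side s, the inradius is s/2 and the circumradius is s√n/2, so the ratio is 1/√124 ≈ 0.0898027.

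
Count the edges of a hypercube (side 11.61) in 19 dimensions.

The 19-cube has n·2^(n-1) = 19·2^18 = 19·262144 = 4980736 edges.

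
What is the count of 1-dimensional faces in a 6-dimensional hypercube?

Choose 1 of 6 axes to span the face (C(6,1) = 6 ways), then fix each of the remaining 5 coordinates at one of its two extreme values (2^5 = 32 ways): 6·32 = 192.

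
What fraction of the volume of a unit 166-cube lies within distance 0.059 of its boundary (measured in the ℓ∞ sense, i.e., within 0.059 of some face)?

Shell fraction = 1 - (1-0.118)^166 ≈ 0.9999999991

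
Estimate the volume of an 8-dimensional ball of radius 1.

The n-ball volume is π^(n/2)·r^n/Γ(n/2+1). With n=8, r=1: V = π^4/24 ≈ 4.05871.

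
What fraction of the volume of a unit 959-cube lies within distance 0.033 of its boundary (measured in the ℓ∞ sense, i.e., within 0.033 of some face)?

1 - (1 - 2·0.033)^959 = 1 - 0.934^959 ≈ 1 - 3.653e-29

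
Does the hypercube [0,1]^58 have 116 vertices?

False. The 58-cube has 2^58 = 288230376151711744 vertices.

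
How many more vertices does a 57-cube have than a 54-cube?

The 57-cube has 2^57 = 144115188075855872 vertices. The 54-cube has 2^54 = 18014398509481984 vertices. Difference: 144115188075855872 - 18014398509481984 = 126100789566373888.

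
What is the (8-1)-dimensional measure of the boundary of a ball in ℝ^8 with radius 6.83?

|∂B_8(6.83)| ≈ 2.25125e+07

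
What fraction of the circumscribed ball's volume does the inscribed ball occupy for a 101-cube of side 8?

V_in/V_out = n^(-n/2) = 101^(-101/2) ≈ 6.05021e-102.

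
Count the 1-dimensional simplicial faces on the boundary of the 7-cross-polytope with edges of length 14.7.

Number of 1-faces = 2^(1+1) · C(7,1+1) = 4 · 21 = 84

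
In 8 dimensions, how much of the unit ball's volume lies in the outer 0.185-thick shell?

Shell fraction = 1 - (1-0.185)^8 ≈ 0.805347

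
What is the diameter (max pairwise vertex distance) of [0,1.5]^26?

d = √(1.5² + 1.5² + ... + 1.5²) [26 terms] = √(26·1.5²) = 1.5√26 ≈ 7.64853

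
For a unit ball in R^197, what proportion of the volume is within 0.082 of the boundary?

1 - (1-0.082)^197 ≈ 0.9999999521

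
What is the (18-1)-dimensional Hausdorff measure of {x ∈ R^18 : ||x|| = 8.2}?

The surface area of an n-ball is 2π^(n/2) r^(n-1) / Γ(n/2). For n=18, r=8.2: 5.06633e+15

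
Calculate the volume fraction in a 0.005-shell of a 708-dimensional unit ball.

V(inner)/V(outer) = ((1-0.005)/1)^708 ≈ 0.02876, so the shell fraction is 0.971243.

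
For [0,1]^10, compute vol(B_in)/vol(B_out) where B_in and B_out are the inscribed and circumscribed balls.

Volume scales as r^n, and r_in/r_out = 1/√10, giving (1/√10)^10 ≈ 1e-05.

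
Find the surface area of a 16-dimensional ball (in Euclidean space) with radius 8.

|∂B_16(8)| = 4398046511104·π^8/315 ≈ 1.32479e+14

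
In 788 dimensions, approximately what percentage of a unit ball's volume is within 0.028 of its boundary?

1 - (1-0.028)^788 ≈ 1 - 1.91e-10 ≈ (100 - 1.91e-08)%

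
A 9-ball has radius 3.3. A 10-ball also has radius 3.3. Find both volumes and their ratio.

V_9(3.3) ≈ 153089. V_10(3.3) ≈ 390578. Ratio V_9/V_10 ≈ 0.392.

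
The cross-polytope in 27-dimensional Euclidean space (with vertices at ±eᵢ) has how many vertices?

The 27-dimensional cross-polytope has 2n = 2·27 = 54 vertices.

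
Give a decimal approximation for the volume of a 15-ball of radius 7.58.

The n-ball volume is π^(n/2)·r^n/Γ(n/2+1). With n=15, r=7.58: V ≈ 5.97679e+12.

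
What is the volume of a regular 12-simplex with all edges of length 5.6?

For a regular n-simplex with edge a, V = (a^n / n!)·√((n+1)/2^n). With a=5.6, n=12: V ≈ 0.111869.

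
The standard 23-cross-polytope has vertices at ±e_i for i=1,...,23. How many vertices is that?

An n-cross-polytope has 2n vertices; here n = 23, giving 46.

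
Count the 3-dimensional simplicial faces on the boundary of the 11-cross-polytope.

f_3(11-orthoplex) = 2^4 · (11 choose 4) = 5280.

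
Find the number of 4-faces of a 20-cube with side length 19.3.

Choose 4 of 20 axes to span the face (C(20,4) = 4845 ways), then fix each of the remaining 16 coordinates at one of its two extreme values (2^16 = 65536 ways): 4845·65536 = 317521920.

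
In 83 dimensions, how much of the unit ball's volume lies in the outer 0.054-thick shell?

1 - (1-0.054)^83 ≈ 0.990024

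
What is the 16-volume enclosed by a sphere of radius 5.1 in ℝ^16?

The n-ball volume is π^(n/2)·r^n/Γ(n/2+1). With n=16, r=5.1: V ≈ 4.92948e+10.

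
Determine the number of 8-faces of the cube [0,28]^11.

Number of 8-faces = C(11,8) · 2^(11-8) = 165 · 8 = 1320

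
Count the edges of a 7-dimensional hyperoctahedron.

f_1(7-orthoplex) = 2^2 · (7 choose 2) = 84.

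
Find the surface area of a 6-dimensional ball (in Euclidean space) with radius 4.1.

S_6(4.1) = 2·π^(6/2)·(4.1)^5 / Γ(6/2) ≈ 35922.7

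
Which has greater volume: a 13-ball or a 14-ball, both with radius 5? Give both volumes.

V_13(5) ≈ 1.11161e+09. V_14(5) ≈ 3.65762e+09. The 14-ball is larger.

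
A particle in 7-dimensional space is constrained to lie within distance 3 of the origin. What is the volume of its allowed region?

Volume = π^{7/2}·(3)^7/Γ(9/2) = 11664·π^3/35 ≈ 10333.1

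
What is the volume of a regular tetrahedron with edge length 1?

Volume = (√2/12) · 1³ = 0.117851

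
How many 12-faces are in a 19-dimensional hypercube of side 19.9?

An n-cube has C(n,k)·2^(n-k) k-faces. Here C(19,12)·2^7 = 50388·128 = 6449664.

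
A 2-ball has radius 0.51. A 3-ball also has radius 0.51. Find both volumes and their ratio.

V_2(0.51) ≈ 0.817128. V_3(0.51) ≈ 0.555647. Ratio V_2/V_3 ≈ 1.471.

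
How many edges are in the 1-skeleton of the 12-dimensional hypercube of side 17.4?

Each of the 2^12 = 4096 vertices has degree 12; total edges = 12·2^12/2 = 24576.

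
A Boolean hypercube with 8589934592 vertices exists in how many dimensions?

2^n = 8589934592 ⇒ n = log_2(8589934592) = 33.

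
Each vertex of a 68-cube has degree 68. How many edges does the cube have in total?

An n-cube has n·2^(n-1) edges. With n = 68: 68·147573952589676412928 = 10035028776097996079104.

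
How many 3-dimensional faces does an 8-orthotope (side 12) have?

Choose 3 of 8 axes to span the face (C(8,3) = 56 ways), then fix each of the remaining 5 coordinates at one of its two extreme values (2^5 = 32 ways): 56·32 = 1792.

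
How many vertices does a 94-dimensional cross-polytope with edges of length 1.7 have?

Number of vertices = 2n = 188.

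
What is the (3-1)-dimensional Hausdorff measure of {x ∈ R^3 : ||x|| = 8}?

S_3(8) = 2·π^(3/2)·(8)^2 / Γ(3/2) = 4πr² = 4π·(8)² ≈ 804.248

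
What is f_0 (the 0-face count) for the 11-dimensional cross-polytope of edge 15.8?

f_0(11-orthoplex) = 2^1 · (11 choose 1) = 22.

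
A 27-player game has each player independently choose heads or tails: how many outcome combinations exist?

An n-cube has 2^n vertices; for n = 27 that is 2^27 = 134217728.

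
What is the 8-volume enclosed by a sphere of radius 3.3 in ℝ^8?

The n-ball volume is π^(n/2)·r^n/Γ(n/2+1). With n=8, r=3.3: V ≈ 57082.1.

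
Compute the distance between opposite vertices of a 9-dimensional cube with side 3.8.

Diagonal = √9 · 3.8 = 11.4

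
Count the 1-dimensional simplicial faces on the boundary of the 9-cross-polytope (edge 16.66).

An n-cross-polytope has 2^(k+1)·C(n,k+1) k-faces. Here 2^2·C(9,2) = 4·36 = 144.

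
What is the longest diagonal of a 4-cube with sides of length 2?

d = √(2² + 2² + ... + 2²) [4 terms] = √(4·2²) = 2√4 = 4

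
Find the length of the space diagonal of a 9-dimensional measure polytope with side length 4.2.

The space diagonal of an n-cube of side s is s√n. Here 4.2·√9 = 12.6.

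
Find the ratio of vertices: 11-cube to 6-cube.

The 11-cube has 2^11 = 2048 vertices. The 6-cube has 2^6 = 64 vertices. Ratio: 2048/64 = 32.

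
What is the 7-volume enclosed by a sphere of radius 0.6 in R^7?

The n-ball volume is π^(n/2)·r^n/Γ(n/2+1). With n=7, r=0.6: V ≈ 0.132263.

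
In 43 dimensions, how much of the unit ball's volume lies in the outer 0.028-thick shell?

Shell fraction = 1 - (1-0.028)^43 ≈ 0.705117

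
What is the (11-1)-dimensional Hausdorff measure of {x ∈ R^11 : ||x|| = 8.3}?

The surface area of an n-ball is 2π^(n/2) r^(n-1) / Γ(n/2). For n=11, r=8.3: 3.21572e+10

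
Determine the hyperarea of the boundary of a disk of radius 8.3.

S_2(8.3) = 2·π^(2/2)·(8.3)^1 / Γ(2/2) = 2πr = 2π·8.3 ≈ 52.1504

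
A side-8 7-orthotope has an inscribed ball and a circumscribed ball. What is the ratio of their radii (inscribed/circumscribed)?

For an n-cube of any side s, the inradius is s/2 and the circumradius is s√n/2, so the ratio is 1/√7 ≈ 0.377964.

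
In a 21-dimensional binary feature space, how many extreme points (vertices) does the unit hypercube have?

Each vertex is a binary string of length 21, so there are 2^21 = 2097152.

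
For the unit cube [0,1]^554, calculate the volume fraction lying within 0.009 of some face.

Shell fraction = 1 - (1-0.018)^554 ≈ 0.999957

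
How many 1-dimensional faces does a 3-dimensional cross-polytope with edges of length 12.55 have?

Number of 1-faces = 2^(1+1) · C(3,1+1) = 4 · 3 = 12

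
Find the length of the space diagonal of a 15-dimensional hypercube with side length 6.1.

||(6.1,6.1,...,6.1)|| = √(15)·6.1 ≈ 23.6252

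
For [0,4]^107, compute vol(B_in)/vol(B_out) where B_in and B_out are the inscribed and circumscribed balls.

The radii are 4/2 and 4√107/2, so the volume ratio is (1/√107)^107 = 107^{-107/2} ≈ 2.67897e-109.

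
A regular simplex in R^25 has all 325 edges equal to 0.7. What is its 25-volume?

Volume = 0.7^25 · √(26/2^25) / 25! ≈ 7.61057e-33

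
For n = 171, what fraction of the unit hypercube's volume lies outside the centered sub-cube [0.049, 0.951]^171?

1 - (1 - 2·0.049)^171 = 1 - 0.902^171 ≈ 0.9999999781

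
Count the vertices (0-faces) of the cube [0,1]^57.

An n-cube has 2^n vertices; for n = 57 that is 2^57 = 144115188075855872.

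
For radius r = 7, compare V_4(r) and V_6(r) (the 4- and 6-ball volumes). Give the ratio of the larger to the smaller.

V_4(7) ≈ 11848.5, V_6(7) ≈ 607976. The 6-ball is larger by a factor of 51.31.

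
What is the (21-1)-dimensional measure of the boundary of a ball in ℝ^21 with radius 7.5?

|∂B_21(7.5)| = 164210208892822265625·π^10/165541376 ≈ 9.2895e+16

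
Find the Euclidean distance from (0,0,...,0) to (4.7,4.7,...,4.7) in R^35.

Diagonal = √35 · 4.7 ≈ 27.8056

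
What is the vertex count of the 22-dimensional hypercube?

The 22-cube has 2^22 = 4194304 vertices.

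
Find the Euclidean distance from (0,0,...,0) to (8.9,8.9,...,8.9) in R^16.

The space diagonal of an n-cube of side s is s√n. Here 8.9·√16 = 35.6.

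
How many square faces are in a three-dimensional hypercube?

An n-cube has C(n,k)·2^(n-k) k-faces. Here C(3,2)·2^1 = 3·2 = 6.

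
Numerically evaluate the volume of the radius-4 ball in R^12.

V = 1048576·π^6/45 ≈ 2.2402e+07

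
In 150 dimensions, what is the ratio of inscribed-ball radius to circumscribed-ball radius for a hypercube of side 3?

For an n-cube of any side s, the inradius is s/2 and the circumradius is s√n/2, so the ratio is 1/√150 ≈ 0.0816497.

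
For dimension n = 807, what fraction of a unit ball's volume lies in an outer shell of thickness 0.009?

1 - (1-0.009)^807 ≈ 0.999322 ≈ 99.93%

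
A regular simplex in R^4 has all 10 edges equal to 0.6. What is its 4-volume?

V = (0.6^4 / 4!) · √((4+1) / 2^4) ≈ 0.00301869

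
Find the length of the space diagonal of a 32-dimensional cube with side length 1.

Diagonal = √32 · 1 ≈ 5.65685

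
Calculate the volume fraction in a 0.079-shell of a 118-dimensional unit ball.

1 - (1-0.079)^118 ≈ 0.999939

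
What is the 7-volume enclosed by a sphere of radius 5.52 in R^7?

The n-ball volume is π^(n/2)·r^n/Γ(n/2+1). With n=7, r=5.52: V ≈ 737826.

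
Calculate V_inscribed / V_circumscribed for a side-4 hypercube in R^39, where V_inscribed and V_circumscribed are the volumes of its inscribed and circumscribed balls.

Volume scales as r^n, and r_in/r_out = 1/√39, giving (1/√39)^39 ≈ 9.42411e-32.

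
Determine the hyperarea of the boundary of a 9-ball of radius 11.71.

|∂B_9(11.71)| ≈ 1.04958e+10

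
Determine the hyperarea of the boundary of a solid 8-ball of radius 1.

S = n·V_n(r)/r = 8·V_8(1)/1 (volume-to-surface relation), giving π^4/3 ≈ 32.4697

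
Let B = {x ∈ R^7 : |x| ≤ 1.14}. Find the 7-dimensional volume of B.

The n-ball volume is π^(n/2)·r^n/Γ(n/2+1). With n=7, r=1.14: V ≈ 11.8226.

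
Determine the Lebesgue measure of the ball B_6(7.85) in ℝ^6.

V_6(7.85) = π^(6/2) · (7.85)^6 / Γ(6/2 + 1) ≈ 1.20925e+06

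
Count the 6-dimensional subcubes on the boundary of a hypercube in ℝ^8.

Choose 6 of 8 axes to span the face (C(8,6) = 28 ways), then fix each of the remaining 2 coordinates at one of its two extreme values (2^2 = 4 ways): 28·4 = 112.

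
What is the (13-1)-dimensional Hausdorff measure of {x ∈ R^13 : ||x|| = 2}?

|∂B_13(2)| = 524288·π^6/10395 ≈ 48489.2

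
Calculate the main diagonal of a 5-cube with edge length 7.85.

Diagonal = √5 · 7.85 ≈ 17.5531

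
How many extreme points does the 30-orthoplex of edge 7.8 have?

The 30-dimensional cross-polytope has 2n = 2·30 = 60 vertices.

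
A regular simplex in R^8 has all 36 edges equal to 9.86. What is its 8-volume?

V_8 = √(9) · 9.86^8 / (8! · 2^(8/2)) ≈ 415.428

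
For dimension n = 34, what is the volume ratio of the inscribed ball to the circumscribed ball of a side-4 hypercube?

V_in / V_out = (r_in/r_out)^34 = (1/√34)^34 = 34^(-34/2) ≈ 9.22271e-27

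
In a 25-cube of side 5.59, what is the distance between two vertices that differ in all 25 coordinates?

d = √(5.59² + 5.59² + ... + 5.59²) [25 terms] = √(25·5.59²) = 5.59√25 = 27.95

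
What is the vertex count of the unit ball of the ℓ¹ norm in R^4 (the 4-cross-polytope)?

The vertices are ±e_1, ..., ±e_4, so there are 2·4 = 8.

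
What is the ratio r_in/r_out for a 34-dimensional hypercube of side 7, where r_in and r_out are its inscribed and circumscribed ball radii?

r_in = 7/2 (half the side); r_out = 7√34/2 (half the diagonal). Ratio = 1/√34 ≈ 0.171499.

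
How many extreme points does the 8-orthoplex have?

The 8-dimensional cross-polytope has 2n = 2·8 = 16 vertices.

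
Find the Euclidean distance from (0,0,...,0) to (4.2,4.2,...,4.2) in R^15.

||(4.2,4.2,...,4.2)|| = √(15)·4.2 ≈ 16.2665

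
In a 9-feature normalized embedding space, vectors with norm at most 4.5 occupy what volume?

V = 14348907·π^4/560 ≈ 2.49592e+06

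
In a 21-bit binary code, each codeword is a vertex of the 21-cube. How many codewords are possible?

An n-cube has 2^n vertices; for n = 21 that is 2^21 = 2097152.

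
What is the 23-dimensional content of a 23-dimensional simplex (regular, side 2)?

V_23 = √(24) · 2^23 / (23! · 2^(23/2)) ≈ 5.48853e-19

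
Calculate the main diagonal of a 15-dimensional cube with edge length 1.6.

Diagonal = √15 · 1.6 ≈ 6.19677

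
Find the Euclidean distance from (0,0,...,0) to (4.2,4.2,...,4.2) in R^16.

The space diagonal of an n-cube of side s is s√n. Here 4.2·√16 = 16.8.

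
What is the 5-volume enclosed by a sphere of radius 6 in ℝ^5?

V = 20736·π^2/5 ≈ 40931.2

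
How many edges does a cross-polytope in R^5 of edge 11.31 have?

f_1(5-orthoplex) = 2^2 · (5 choose 2) = 40.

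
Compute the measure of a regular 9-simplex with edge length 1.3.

Volume = 1.3^9 · √(10/2^9) / 9! ≈ 4.08406e-06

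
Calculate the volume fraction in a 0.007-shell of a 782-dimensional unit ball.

Shell fraction = 1 - (1-0.007)^782 ≈ 0.995886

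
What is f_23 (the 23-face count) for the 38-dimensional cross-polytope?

Each 23-face is the convex hull of 24 vertices, one chosen as ±e_i from each of 24 distinct axes: 2^24·C(38,24) = 162228197759385600.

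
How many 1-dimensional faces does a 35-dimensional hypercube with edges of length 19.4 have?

f_1(35-cube) = (35 choose 1) · 2^34 = 601295421440.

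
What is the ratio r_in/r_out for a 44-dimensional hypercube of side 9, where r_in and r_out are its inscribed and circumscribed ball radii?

For an n-cube of any side s, the inradius is s/2 and the circumradius is s√n/2, so the ratio is 1/√44 ≈ 0.150756.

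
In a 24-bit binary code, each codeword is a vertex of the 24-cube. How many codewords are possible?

Each vertex is a binary string of length 24, so there are 2^24 = 16777216.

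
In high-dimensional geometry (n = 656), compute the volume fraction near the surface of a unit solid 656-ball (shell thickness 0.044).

1 - (1-0.044)^656 ≈ 1 - 1.515e-13 ≈ (100 - 1.51e-11)%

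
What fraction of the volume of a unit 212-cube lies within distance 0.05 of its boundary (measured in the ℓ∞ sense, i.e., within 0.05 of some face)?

The inner cube has side 1-2·0.05 = 0.9 and volume (0.9)^212 ≈ 1.993e-10, so the shell holds 1 - 1.993e-10 of the volume.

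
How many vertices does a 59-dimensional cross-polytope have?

An n-cross-polytope has 2n vertices; here n = 59, giving 118.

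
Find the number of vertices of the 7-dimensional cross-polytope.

The 7-dimensional cross-polytope has 2n = 2·7 = 14 vertices.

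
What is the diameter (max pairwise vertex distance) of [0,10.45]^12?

Diagonal = √12 · 10.45 ≈ 36.1999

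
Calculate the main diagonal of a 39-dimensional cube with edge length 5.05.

The space diagonal of an n-cube of side s is s√n. Here 5.05·√39 ≈ 31.5372.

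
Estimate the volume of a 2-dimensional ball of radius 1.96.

V_2(1.96) = π^(2/2) · (1.96)^2 / Γ(2/2 + 1) ≈ 12.0687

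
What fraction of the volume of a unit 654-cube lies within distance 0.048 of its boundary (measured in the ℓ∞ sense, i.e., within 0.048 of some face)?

The inner cube has side 1-2·0.048 = 0.904 and volume (0.904)^654 ≈ 2.159e-29, so the shell holds 1 - 2.159e-29 of the volume.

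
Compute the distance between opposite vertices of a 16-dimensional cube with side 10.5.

Diagonal = √16 · 10.5 = 42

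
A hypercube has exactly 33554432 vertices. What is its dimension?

n = log_2(33554432) = 25.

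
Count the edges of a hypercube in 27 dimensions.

Each of the 2^27 = 134217728 vertices has degree 27; total edges = 27·2^27/2 = 1811939328.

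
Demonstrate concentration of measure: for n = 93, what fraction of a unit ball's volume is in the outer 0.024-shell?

1 - (1-0.024)^93 ≈ 0.895568 ≈ 89.56%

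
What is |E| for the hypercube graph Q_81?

An n-cube has n·2^(n-1) edges. With n = 81: 81·1208925819614629174706176 = 97922991388784963151200256.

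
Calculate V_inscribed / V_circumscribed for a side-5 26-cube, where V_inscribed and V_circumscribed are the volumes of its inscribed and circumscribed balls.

Volume scales as r^n, and r_in/r_out = 1/√26, giving (1/√26)^26 ≈ 4.03038e-19.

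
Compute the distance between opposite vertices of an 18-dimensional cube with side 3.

d = √(3² + 3² + ... + 3²) [18 terms] = √(18·3²) = 3√18 ≈ 12.7279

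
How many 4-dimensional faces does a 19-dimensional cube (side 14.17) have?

An n-cube has C(n,k)·2^(n-k) k-faces. Here C(19,4)·2^15 = 3876·32768 = 127008768.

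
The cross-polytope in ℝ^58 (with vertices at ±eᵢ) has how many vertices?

Number of vertices = 2n = 116.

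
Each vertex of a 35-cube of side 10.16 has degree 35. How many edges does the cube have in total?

Number of 1-faces = C(35,1)·2^(35-1) = 35·17179869184 = 601295421440.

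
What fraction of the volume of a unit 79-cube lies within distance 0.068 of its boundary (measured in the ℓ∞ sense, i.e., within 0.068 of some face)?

1 - (1 - 2·0.068)^79 = 1 - 0.864^79 ≈ 0.99999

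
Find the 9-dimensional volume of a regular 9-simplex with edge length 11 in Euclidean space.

V_9 = √(10) · 11^9 / (9! · 2^(9/2)) ≈ 908.105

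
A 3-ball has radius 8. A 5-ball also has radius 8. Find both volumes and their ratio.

V_3(8) ≈ 2144.66. V_5(8) ≈ 172484. Ratio V_3/V_5 ≈ 0.01243.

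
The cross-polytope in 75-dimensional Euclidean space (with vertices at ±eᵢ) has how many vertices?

The vertices are ±e_1, ..., ±e_75, so there are 2·75 = 150.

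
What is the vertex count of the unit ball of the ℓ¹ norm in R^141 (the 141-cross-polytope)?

The vertices are ±e_1, ..., ±e_141, so there are 2·141 = 282.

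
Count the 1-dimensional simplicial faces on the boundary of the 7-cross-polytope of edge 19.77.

Number of 1-faces = 2^(1+1) · C(7,1+1) = 4 · 21 = 84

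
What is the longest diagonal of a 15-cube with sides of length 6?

The space diagonal of an n-cube of side s is s√n. Here 6·√15 ≈ 23.2379.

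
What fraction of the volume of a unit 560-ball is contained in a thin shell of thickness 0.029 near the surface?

1 - (1-0.029)^560 ≈ 0.9999999304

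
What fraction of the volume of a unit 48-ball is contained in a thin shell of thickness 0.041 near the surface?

1 - (1-0.041)^48 ≈ 0.865942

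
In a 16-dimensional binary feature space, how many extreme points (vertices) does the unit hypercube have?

Each vertex is a binary string of length 16, so there are 2^16 = 65536.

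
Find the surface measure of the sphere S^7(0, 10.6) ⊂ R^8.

S_8(10.6) = 2·π^(8/2)·(10.6)^7 / Γ(8/2) ≈ 4.88224e+08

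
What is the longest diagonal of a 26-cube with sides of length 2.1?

The space diagonal of an n-cube of side s is s√n. Here 2.1·√26 ≈ 10.7079.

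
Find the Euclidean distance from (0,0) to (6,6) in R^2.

Diagonal = √2 · 6 ≈ 8.48528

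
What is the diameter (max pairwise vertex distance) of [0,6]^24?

d = √(6² + 6² + ... + 6²) [24 terms] = √(24·6²) = 6√24 ≈ 29.3939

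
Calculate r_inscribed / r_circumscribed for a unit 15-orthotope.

Ratio = (s/2)/(s√15/2) = 15^(-1/2) ≈ 0.258199.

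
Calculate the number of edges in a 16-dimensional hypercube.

The 16-cube has n·2^(n-1) = 16·2^15 = 16·32768 = 524288 edges.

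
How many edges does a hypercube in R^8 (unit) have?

Number of 1-faces = C(8,1)·2^(8-1) = 8·128 = 1024.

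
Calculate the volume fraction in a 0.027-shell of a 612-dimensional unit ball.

1 - (1-0.027)^612 ≈ 0.9999999469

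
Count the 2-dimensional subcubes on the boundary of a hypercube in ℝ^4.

An n-cube has C(n,k)·2^(n-k) k-faces. Here C(4,2)·2^2 = 6·4 = 24.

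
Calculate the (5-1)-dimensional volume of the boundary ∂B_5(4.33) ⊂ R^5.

S = n·V_n(r)/r = 5·V_5(4.33)/4.33 (volume-to-surface relation), giving 9251.67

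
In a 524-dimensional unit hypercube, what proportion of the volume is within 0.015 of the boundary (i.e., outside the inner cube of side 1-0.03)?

The inner cube has side 1-2·0.015 = 0.97 and volume (0.97)^524 ≈ 1.171e-07, so the shell holds 0.9999998829 of the volume.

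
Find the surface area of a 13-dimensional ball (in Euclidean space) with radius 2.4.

|∂B_13(2.4)| ≈ 432334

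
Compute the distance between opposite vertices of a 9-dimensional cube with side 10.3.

The space diagonal of an n-cube of side s is s√n. Here 10.3·√9 = 30.9.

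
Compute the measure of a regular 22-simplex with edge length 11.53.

V = (11.53^22 / 22!) · √((22+1) / 2^22) ≈ 0.477543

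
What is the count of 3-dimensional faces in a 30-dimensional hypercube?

An n-cube has C(n,k)·2^(n-k) k-faces. Here C(30,3)·2^27 = 4060·134217728 = 544923975680.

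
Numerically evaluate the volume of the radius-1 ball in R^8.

V_8(1) = π^(8/2) · (1)^8 / Γ(8/2 + 1) = π^4/24 ≈ 4.05871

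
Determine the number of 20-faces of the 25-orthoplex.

An n-cross-polytope has 2^(k+1)·C(n,k+1) k-faces. Here 2^21·C(25,21) = 2097152·12650 = 26528972800.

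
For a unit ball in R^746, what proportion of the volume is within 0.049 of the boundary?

1 - (1-0.049)^746 ≈ 1 - 5.28e-17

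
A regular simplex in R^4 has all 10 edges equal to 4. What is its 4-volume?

V_4 = √(5) · 4^4 / (4! · 2^(4/2)) ≈ 5.96285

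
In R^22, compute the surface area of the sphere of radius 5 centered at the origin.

S = n·V_n(r)/r = 22·V_22(5)/5 (volume-to-surface relation), giving 19073486328125·π^11/72576 ≈ 7.73189e+13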